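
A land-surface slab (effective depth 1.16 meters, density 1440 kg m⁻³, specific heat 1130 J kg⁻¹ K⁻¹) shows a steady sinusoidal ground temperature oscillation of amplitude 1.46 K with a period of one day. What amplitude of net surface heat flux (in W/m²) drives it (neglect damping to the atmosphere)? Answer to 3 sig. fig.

Areal heat capacity C = ρ c_p D = 1440 × 1130 × 1.16 = 1.89×10^6 J/(m²·K).
ω = 2π / 86400 s = 7.27×10^-5 s⁻¹.
Cω = 1.89×10^6 × 7.27×10^-5 = 137 W/(m²·K).
F₀ = A × Cω = 1.46 × 137 = 200 W/m².

200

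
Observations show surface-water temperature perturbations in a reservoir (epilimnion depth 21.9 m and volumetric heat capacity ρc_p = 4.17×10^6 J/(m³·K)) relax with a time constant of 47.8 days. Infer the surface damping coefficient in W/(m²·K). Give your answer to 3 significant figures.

Areal heat capacity C = ρc_p × D = 4.17×10^6 × 21.9 = 9.13×10^7 J/(m²·K).
τ = 47.8 days = 4.13×10^6 s.
λ = C / τ = 9.13×10^7 / 4.13×10^6 = 22.1 W/(m²·K).

22.1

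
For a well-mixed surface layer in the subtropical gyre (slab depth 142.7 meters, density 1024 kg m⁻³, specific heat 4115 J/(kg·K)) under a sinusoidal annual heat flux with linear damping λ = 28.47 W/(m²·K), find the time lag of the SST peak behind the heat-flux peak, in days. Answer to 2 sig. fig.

78 days

Areal heat capacity C = ρ c_p D = 1024 × 4115 × 142.7 = 6.01×10^8 J/(m^2 K).
ω = 2π / 3.15×10^7 s = 1.99×10^-7 s⁻¹.
Phase lag φ = arctan(Cω/λ) = arctan(120/28.47) = 1.34 rad.
Time lag = φ / ω = 1.34 / 1.99×10^-7 = 6.71×10^6 s = 77.7 days.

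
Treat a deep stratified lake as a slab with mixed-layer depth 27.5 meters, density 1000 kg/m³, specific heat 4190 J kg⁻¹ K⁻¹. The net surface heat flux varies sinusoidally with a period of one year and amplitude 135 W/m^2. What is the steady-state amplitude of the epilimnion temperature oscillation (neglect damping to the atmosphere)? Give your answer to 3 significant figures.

Areal heat capacity C = ρ c_p D = 1000 × 4190 × 27.5 = 1.15×10^8 J m⁻² K⁻¹.
Angular frequency ω = 2π / T = 2π / 3.15×10^7 s = 1.99×10^-7 s⁻¹.
Cω = 1.15×10^8 × 1.99×10^-7 = 23.0 W/(m²·K).
Amplitude A = F₀ / (Cω) = 135 / 23.0 = 5.88 K.

5.88 K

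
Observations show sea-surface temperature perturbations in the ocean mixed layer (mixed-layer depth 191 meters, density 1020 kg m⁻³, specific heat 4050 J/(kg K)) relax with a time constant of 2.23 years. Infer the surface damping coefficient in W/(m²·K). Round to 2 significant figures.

Areal heat capacity C = ρ c_p D = 1020 × 4050 × 191 = 7.89×10^8 J/(m^2 K).
τ = 2.23 years = 7.04×10^7 s.
λ = C / τ = 7.89×10^8 / 7.04×10^7 = 11.2 W/(m²·K).

11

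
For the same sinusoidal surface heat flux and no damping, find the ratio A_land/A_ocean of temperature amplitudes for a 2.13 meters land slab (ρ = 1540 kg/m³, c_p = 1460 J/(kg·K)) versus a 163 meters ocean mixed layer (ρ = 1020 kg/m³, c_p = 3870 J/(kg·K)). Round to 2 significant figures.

130

C_ocean = 1020 × 3870 × 163 = 6.43×10^8 J/(m²·K).
C_land = 1540 × 1460 × 2.13 = 4.79×10^6 J/(m²·K).
Undamped amplitude ∝ 1/C, so A_land/A_ocean = C_ocean/C_land = 134.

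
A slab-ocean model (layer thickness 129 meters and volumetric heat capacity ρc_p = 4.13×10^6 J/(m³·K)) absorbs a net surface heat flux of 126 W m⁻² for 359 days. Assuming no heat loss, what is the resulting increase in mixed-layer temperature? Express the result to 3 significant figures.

Areal heat capacity C = ρc_p × D = 4.13×10^6 × 129 = 5.33×10^8 J/(m^2 K).
Net heat input Q = F Δt = 126 × (359 days × 86400 s/day) = 3.91×10^9 J/m².
ΔT = Q / C = 3.91×10^9 / 5.33×10^8 = 7.34 K.

7.34 K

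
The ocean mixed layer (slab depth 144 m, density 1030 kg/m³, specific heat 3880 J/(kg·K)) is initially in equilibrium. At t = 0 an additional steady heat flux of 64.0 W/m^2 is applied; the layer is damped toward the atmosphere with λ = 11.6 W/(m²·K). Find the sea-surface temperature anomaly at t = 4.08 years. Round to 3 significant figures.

Areal heat capacity C = ρ c_p D = 1030 × 3880 × 144 = 5.75×10^8 J/(m^2 K).
τ = C / λ = 5.75×10^8 / 11.6 = 4.96×10^7 s.
Equilibrium anomaly ΔT_eq = F / λ = 64.0 / 11.6 = 5.52 K.
t = 4.08 years = 1.29×10^8 s, so t/τ = 2.60.
ΔT(t) = ΔT_eq (1 − e^(−t/τ)) = 5.52 × (1 − e^−2.60) = 5.11 K.

5.11 K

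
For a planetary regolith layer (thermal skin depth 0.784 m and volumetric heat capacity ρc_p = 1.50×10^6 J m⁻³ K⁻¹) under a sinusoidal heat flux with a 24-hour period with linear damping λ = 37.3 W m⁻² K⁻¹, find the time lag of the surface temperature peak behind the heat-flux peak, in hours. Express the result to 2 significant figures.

4.4 hours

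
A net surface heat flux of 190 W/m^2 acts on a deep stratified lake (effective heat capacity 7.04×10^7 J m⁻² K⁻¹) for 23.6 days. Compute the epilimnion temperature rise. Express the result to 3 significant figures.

Areal heat capacity C = 7.04×10^7 J m⁻² K⁻¹ (given).
Net heat input Q = F Δt = 190 × (23.6 days × 86400 s/day) = 3.87×10^8 J/m².
ΔT = Q / C = 3.87×10^8 / 7.04×10^7 = 5.50 K.

5.50 K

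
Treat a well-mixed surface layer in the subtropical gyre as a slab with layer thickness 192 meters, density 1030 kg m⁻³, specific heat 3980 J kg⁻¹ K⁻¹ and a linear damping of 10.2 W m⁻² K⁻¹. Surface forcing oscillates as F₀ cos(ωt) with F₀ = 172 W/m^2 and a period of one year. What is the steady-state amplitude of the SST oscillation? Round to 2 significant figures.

1.1 K

Areal heat capacity C = ρ c_p D = 1030 × 3980 × 192 = 7.87×10^8 J/(m²·K).
Angular frequency ω = 2π / T = 2π / 3.15×10^7 s = 1.99×10^-7 s⁻¹.
√((Cω)² + λ²) = √((157)² + 10.2²) = 157 W/(m²·K).
Amplitude A = F₀ / √((Cω)²+λ²) = 172 / 157 = 1.09 K.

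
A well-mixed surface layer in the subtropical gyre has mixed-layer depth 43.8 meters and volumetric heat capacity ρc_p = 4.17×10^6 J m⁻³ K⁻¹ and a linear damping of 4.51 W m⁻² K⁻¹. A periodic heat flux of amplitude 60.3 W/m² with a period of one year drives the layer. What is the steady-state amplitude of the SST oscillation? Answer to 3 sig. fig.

1.64 K

Areal heat capacity C = ρc_p × D = 4.17×10^6 × 43.8 = 1.83×10^8 J/(m^2 K).
Angular frequency ω = 2π / T = 2π / 3.15×10^7 s = 1.99×10^-7 s⁻¹.
√((Cω)² + λ²) = √((36.4)² + 4.51²) = 36.7 W/(m²·K).
Amplitude A = F₀ / √((Cω)²+λ²) = 60.3 / 36.7 = 1.64 K.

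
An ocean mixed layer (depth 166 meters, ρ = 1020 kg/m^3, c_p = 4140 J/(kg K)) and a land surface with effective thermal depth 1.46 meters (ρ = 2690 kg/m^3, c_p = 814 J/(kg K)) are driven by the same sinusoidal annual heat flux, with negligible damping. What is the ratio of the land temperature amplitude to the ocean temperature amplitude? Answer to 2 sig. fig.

C_ocean = 1020 × 4140 × 166 = 7.01×10^8 J/(m²·K).
C_land = 2690 × 814 × 1.46 = 3.20×10^6 J/(m²·K).
Undamped amplitude ∝ 1/C, so A_land/A_ocean = C_ocean/C_land = 219.

220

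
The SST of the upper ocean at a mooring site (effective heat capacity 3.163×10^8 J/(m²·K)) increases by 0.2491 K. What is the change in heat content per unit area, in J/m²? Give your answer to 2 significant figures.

Areal heat capacity C = 3.163×10^8 J/(m²·K) (given).
ΔQ = C ΔT = 3.16×10^8 × 0.2491 = 7.88×10^7 J/m².

7.9×10^7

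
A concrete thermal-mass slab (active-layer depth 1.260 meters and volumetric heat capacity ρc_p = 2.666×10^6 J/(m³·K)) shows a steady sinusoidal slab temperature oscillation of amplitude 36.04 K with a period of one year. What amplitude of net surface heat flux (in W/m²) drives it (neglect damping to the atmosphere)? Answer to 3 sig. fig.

24.1

Areal heat capacity C = ρc_p × D = 2.666×10^6 × 1.260 = 3.36×10^6 J/(m^2 K).
ω = 2π / 3.15×10^7 s = 1.99×10^-7 s⁻¹.
Cω = 3.36×10^6 × 1.99×10^-7 = 0.669 W/(m²·K).
F₀ = A × Cω = 36.04 × 0.669 = 24.1 W/m².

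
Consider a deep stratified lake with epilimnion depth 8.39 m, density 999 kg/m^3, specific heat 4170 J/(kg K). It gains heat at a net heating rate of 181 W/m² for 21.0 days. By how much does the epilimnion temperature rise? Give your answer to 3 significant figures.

Areal heat capacity C = ρ c_p D = 999 × 4170 × 8.39 = 3.50×10^7 J/(m^2 K).
Net heat input Q = F Δt = 181 × (21.0 days × 86400 s/day) = 3.28×10^8 J/m².
ΔT = Q / C = 3.28×10^8 / 3.50×10^7 = 9.40 K.

9.40 K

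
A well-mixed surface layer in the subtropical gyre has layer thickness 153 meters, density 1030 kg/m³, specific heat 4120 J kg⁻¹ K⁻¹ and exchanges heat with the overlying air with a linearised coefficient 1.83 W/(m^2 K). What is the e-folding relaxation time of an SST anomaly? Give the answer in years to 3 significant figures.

Areal heat capacity C = ρ c_p D = 1030 × 4120 × 153 = 6.49×10^8 J/(m²·K).
Relaxation time τ = C / λ = 6.49×10^8 / 1.83 = 3.55×10^8 s.
In years: 3.55×10^8 s / (3.156×10^7 s/year) = 11.2 years.

11.2 years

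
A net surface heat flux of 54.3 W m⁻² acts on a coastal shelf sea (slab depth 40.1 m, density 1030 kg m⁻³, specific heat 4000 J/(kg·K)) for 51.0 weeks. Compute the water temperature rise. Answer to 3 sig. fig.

10.1 K

Areal heat capacity C = ρ c_p D = 1030 × 4000 × 40.1 = 1.65×10^8 J/(m^2 K).
Net heat input Q = F Δt = 54.3 × (51.0 weeks × 6.048×10^5 s/week) = 1.67×10^9 J/m².
ΔT = Q / C = 1.67×10^9 / 1.65×10^8 = 10.1 K.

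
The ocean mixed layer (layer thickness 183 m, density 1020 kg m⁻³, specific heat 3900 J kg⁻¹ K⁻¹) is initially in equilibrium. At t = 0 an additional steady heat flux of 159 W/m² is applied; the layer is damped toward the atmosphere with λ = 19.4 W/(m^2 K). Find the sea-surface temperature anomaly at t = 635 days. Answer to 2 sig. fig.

6.3 K

Areal heat capacity C = ρ c_p D = 1020 × 3900 × 183 = 7.28×10^8 J/(m^2 K).
τ = C / λ = 7.28×10^8 / 19.4 = 3.75×10^7 s.
Equilibrium anomaly ΔT_eq = F / λ = 159 / 19.4 = 8.20 K.
t = 635 days = 5.49×10^7 s, so t/τ = 1.46.
ΔT(t) = ΔT_eq (1 − e^(−t/τ)) = 8.20 × (1 − e^−1.46) = 6.30 K.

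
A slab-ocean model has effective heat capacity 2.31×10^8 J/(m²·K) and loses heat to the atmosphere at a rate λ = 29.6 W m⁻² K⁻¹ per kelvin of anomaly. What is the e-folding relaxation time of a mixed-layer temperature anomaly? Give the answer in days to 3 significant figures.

Areal heat capacity C = 2.31×10^8 J/(m²·K) (given).
Relaxation time τ = C / λ = 2.31×10^8 / 29.6 = 7.80×10^6 s.
In days: 7.80×10^6 s / (86400 s/day) = 90.3 days.

90.3 days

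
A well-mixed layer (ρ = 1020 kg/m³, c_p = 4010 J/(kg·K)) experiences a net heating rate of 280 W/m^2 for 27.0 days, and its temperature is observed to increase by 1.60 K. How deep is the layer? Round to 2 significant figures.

100 m

Heat input Q = F Δt = 280 × 2.33×10^6 s = 6.53×10^8 J/m².
Required areal heat capacity C = Q / ΔT = 4.08×10^8 J/(m²·K).
Depth D = C / (ρ c_p) = 4.08×10^8 / (1020 × 4010) = 99.8 m.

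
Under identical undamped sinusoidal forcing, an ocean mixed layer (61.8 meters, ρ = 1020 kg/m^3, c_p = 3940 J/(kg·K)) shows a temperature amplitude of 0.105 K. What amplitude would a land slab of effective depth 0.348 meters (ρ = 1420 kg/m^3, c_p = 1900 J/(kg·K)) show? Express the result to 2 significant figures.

28 K

C_ocean = 2.48×10^8 J/(m²·K); C_land = 9.39×10^5 J/(m²·K).
A ∝ 1/C ⇒ A_land = A_ocean × C_ocean/C_land = 0.105 × 265 = 27.8 K.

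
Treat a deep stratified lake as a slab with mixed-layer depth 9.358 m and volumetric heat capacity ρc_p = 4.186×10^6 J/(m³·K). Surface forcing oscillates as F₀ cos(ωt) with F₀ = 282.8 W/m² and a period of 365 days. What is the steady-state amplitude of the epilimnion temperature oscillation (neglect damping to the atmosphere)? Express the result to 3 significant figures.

Areal heat capacity C = ρc_p × D = 4.186×10^6 × 9.358 = 3.92×10^7 J m⁻² K⁻¹.
Angular frequency ω = 2π / T = 2π / 3.15×10^7 s = 1.99×10^-7 s⁻¹.
Cω = 3.92×10^7 × 1.99×10^-7 = 7.80 W/(m²·K).
Amplitude A = F₀ / (Cω) = 282.8 / 7.80 = 36.2 K.

36.2 K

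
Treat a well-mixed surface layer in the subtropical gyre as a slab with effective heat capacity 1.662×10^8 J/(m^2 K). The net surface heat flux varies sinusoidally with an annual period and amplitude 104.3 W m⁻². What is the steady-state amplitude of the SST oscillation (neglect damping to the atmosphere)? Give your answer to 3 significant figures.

3.15 K

Areal heat capacity C = 1.662×10^8 J/(m^2 K) (given).
Angular frequency ω = 2π / T = 2π / 3.15×10^7 s = 1.99×10^-7 s⁻¹.
Cω = 1.66×10^8 × 1.99×10^-7 = 33.1 W/(m²·K).
Amplitude A = F₀ / (Cω) = 104.3 / 33.1 = 3.15 K.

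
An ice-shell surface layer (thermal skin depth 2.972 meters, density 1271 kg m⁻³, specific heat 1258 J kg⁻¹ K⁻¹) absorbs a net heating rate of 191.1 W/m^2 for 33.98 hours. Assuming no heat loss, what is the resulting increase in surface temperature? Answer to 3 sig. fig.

4.92 K

Areal heat capacity C = ρ c_p D = 1271 × 1258 × 2.972 = 4.75×10^6 J m⁻² K⁻¹.
Net heat input Q = F Δt = 191.1 × (33.98 hours × 3600 s/hour) = 2.34×10^7 J/m².
ΔT = Q / C = 2.34×10^7 / 4.75×10^6 = 4.92 K.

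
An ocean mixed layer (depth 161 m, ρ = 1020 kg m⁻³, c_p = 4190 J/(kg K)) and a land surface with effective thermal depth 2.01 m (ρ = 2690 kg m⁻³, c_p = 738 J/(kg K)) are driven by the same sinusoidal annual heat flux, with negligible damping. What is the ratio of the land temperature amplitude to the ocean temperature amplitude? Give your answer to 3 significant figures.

C_ocean = 1020 × 4190 × 161 = 6.88×10^8 J/(m²·K).
C_land = 2690 × 738 × 2.01 = 3.99×10^6 J/(m²·K).
Undamped amplitude ∝ 1/C, so A_land/A_ocean = C_ocean/C_land = 172.

172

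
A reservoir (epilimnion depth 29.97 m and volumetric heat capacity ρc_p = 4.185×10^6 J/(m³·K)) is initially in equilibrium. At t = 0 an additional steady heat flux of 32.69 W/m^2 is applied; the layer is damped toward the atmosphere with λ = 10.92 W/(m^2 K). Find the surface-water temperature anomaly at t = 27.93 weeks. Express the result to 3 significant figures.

2.31 K

Areal heat capacity C = ρc_p × D = 4.185×10^6 × 29.97 = 1.25×10^8 J m⁻² K⁻¹.
τ = C / λ = 1.25×10^8 / 10.92 = 1.15×10^7 s.
Equilibrium anomaly ΔT_eq = F / λ = 32.69 / 10.92 = 2.99 K.
t = 27.93 weeks = 1.69×10^7 s, so t/τ = 1.47.
ΔT(t) = ΔT_eq (1 − e^(−t/τ)) = 2.99 × (1 − e^−1.47) = 2.31 K.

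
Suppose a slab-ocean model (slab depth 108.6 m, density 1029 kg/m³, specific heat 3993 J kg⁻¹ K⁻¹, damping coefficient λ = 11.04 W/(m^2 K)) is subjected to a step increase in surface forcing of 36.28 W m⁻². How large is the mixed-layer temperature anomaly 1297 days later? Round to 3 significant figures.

3.08 K

Areal heat capacity C = ρ c_p D = 1029 × 3993 × 108.6 = 4.46×10^8 J/(m²·K).
τ = C / λ = 4.46×10^8 / 11.04 = 4.04×10^7 s.
Equilibrium anomaly ΔT_eq = F / λ = 36.28 / 11.04 = 3.29 K.
t = 1297 days = 1.12×10^8 s, so t/τ = 2.77.
ΔT(t) = ΔT_eq (1 − e^(−t/τ)) = 3.29 × (1 − e^−2.77) = 3.08 K.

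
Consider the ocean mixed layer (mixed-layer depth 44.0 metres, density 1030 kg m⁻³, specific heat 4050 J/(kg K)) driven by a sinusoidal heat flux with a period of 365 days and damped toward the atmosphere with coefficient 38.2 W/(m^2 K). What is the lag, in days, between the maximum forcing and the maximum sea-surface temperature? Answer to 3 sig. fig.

44.4 days

Areal heat capacity C = ρ c_p D = 1030 × 4050 × 44.0 = 1.84×10^8 J/(m²·K).
ω = 2π / 3.15×10^7 s = 1.99×10^-7 s⁻¹.
Phase lag φ = arctan(Cω/λ) = arctan(36.6/38.2) = 0.764 rad.
Time lag = φ / ω = 0.764 / 1.99×10^-7 = 3.83×10^6 s = 44.4 days.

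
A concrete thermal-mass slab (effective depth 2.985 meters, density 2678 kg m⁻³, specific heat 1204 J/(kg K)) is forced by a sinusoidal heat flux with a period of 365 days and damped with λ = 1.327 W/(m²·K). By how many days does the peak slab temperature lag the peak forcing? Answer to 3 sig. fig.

56.1 days

Areal heat capacity C = ρ c_p D = 2678 × 1204 × 2.985 = 9.62×10^6 J m⁻² K⁻¹.
ω = 2π / 3.15×10^7 s = 1.99×10^-7 s⁻¹.
Phase lag φ = arctan(Cω/λ) = arctan(1.92/1.327) = 0.965 rad.
Time lag = φ / ω = 0.965 / 1.99×10^-7 = 4.85×10^6 s = 56.1 days.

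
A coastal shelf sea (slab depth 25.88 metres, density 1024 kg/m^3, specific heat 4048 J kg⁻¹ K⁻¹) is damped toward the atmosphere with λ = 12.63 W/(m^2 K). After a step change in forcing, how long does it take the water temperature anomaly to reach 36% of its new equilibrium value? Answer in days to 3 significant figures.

Areal heat capacity C = ρ c_p D = 1024 × 4048 × 25.88 = 1.07×10^8 J/(m²·K).
τ = C / λ = 1.07×10^8 / 12.63 = 8.49×10^6 s.
Fraction reached: 1 − e^(−t/τ) = 0.36 ⇒ t = −τ ln(1 − 0.36) = τ × 0.446.
t = 3.79×10^6 s = 43.9 days.

43.9 days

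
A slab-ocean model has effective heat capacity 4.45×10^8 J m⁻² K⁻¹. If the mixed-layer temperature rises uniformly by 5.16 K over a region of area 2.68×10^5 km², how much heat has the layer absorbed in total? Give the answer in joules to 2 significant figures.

6.2×10^20 J

Areal heat capacity C = 4.45×10^8 J m⁻² K⁻¹ (given).
Heat per unit area: q = C ΔT = 4.45×10^8 × 5.16 = 2.30×10^9 J/m².
Total heat: Q = q × A = 2.30×10^9 × (2.68×10^5 × 10⁶ m²) = 6.15×10^20 J.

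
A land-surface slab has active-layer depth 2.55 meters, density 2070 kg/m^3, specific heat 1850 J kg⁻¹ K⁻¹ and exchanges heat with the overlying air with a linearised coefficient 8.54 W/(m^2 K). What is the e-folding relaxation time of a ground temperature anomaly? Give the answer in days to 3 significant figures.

Areal heat capacity C = ρ c_p D = 2070 × 1850 × 2.55 = 9.77×10^6 J m⁻² K⁻¹.
Relaxation time τ = C / λ = 9.77×10^6 / 8.54 = 1.14×10^6 s.
In days: 1.14×10^6 s / (86400 s/day) = 13.2 days.

13.2 days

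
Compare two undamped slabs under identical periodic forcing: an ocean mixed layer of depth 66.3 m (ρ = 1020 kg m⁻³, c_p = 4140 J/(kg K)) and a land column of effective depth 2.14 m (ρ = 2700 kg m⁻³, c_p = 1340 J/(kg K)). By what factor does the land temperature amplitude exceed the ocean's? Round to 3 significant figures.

36.2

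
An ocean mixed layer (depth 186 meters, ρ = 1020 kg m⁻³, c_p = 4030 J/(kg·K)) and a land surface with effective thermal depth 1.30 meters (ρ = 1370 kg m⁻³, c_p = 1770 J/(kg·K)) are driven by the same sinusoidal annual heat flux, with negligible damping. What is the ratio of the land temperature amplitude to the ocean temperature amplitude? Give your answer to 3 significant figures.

C_ocean = 1020 × 4030 × 186 = 7.65×10^8 J/(m²·K).
C_land = 1370 × 1770 × 1.30 = 3.15×10^6 J/(m²·K).
Undamped amplitude ∝ 1/C, so A_land/A_ocean = C_ocean/C_land = 243.

243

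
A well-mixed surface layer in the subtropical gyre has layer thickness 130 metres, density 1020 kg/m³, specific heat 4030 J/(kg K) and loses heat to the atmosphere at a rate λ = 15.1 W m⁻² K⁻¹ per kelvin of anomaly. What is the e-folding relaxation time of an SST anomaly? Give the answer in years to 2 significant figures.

Areal heat capacity C = ρ c_p D = 1020 × 4030 × 130 = 5.34×10^8 J/(m^2 K).
Relaxation time τ = C / λ = 5.34×10^8 / 15.1 = 3.54×10^7 s.
In years: 3.54×10^7 s / (3.156×10^7 s/year) = 1.12 years.

1.1 years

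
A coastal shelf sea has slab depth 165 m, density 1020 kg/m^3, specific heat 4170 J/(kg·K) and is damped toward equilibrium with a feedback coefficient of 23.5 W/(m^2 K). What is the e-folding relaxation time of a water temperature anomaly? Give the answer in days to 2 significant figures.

350 days

Areal heat capacity C = ρ c_p D = 1020 × 4170 × 165 = 7.02×10^8 J m⁻² K⁻¹.
Relaxation time τ = C / λ = 7.02×10^8 / 23.5 = 2.99×10^7 s.
In days: 2.99×10^7 s / (86400 s/day) = 346 days.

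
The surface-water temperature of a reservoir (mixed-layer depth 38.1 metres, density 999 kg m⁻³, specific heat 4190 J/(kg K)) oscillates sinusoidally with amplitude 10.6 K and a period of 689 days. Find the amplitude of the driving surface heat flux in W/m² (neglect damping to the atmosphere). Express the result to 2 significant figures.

180

Areal heat capacity C = ρ c_p D = 999 × 4190 × 38.1 = 1.59×10^8 J/(m²·K).
ω = 2π / 5.95×10^7 s = 1.06×10^-7 s⁻¹.
Cω = 1.59×10^8 × 1.06×10^-7 = 16.8 W/(m²·K).
F₀ = A × Cω = 10.6 × 16.8 = 178 W/m².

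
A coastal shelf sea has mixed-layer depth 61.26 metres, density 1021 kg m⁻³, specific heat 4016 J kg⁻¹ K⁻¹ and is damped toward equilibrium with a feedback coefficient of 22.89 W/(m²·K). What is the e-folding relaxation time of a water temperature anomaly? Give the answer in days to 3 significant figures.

127 days

Areal heat capacity C = ρ c_p D = 1021 × 4016 × 61.26 = 2.51×10^8 J/(m²·K).
Relaxation time τ = C / λ = 2.51×10^8 / 22.89 = 1.10×10^7 s.
In days: 1.10×10^7 s / (86400 s/day) = 127 days.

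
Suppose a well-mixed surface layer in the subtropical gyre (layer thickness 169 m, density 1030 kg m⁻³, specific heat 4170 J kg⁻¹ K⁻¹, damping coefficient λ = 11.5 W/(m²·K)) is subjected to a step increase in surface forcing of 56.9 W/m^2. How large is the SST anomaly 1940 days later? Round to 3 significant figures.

4.60 K

Areal heat capacity C = ρ c_p D = 1030 × 4170 × 169 = 7.26×10^8 J m⁻² K⁻¹.
τ = C / λ = 7.26×10^8 / 11.5 = 6.31×10^7 s.
Equilibrium anomaly ΔT_eq = F / λ = 56.9 / 11.5 = 4.95 K.
t = 1940 days = 1.68×10^8 s, so t/τ = 2.66.
ΔT(t) = ΔT_eq (1 − e^(−t/τ)) = 4.95 × (1 − e^−2.66) = 4.60 K.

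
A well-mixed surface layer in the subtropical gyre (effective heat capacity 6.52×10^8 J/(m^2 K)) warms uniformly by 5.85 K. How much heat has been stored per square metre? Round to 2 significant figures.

3.8×10^9

Areal heat capacity C = 6.52×10^8 J/(m^2 K) (given).
ΔQ = C ΔT = 6.52×10^8 × 5.85 = 3.81×10^9 J/m².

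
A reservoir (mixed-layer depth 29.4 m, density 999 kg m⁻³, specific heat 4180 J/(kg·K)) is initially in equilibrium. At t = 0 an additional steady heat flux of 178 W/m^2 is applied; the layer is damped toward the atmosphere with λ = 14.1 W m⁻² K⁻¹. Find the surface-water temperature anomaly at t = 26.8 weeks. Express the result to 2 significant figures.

11 K

Areal heat capacity C = ρ c_p D = 999 × 4180 × 29.4 = 1.23×10^8 J/(m²·K).
τ = C / λ = 1.23×10^8 / 14.1 = 8.71×10^6 s.
Equilibrium anomaly ΔT_eq = F / λ = 178 / 14.1 = 12.6 K.
t = 26.8 weeks = 1.62×10^7 s, so t/τ = 1.86.
ΔT(t) = ΔT_eq (1 − e^(−t/τ)) = 12.6 × (1 − e^−1.86) = 10.7 K.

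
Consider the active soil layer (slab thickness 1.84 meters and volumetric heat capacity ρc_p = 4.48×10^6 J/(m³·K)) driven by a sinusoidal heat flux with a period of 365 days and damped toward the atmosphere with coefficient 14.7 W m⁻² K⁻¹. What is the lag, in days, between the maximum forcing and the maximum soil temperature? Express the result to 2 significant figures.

Areal heat capacity C = ρc_p × D = 4.48×10^6 × 1.84 = 8.24×10^6 J/(m²·K).
ω = 2π / 3.15×10^7 s = 1.99×10^-7 s⁻¹.
Phase lag φ = arctan(Cω/λ) = arctan(1.64/14.7) = 0.111 rad.
Time lag = φ / ω = 0.111 / 1.99×10^-7 = 5.58×10^5 s = 6.46 days.

6.5 days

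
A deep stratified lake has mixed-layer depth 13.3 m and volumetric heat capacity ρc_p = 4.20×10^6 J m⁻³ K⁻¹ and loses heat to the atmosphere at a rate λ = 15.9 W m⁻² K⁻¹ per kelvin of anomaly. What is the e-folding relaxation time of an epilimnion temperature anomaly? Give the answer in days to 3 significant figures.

Areal heat capacity C = ρc_p × D = 4.20×10^6 × 13.3 = 5.59×10^7 J/(m^2 K).
Relaxation time τ = C / λ = 5.59×10^7 / 15.9 = 3.51×10^6 s.
In days: 3.51×10^6 s / (86400 s/day) = 40.7 days.

40.7 days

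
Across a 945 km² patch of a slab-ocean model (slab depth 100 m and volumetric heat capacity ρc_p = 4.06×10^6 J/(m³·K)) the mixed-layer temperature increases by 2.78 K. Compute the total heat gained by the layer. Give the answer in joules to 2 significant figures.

1.1×10^18 J

Areal heat capacity C = ρc_p × D = 4.06×10^6 × 100 = 4.06×10^8 J/(m^2 K).
Heat per unit area: q = C ΔT = 4.06×10^8 × 2.78 = 1.13×10^9 J/m².
Total heat: Q = q × A = 1.13×10^9 × (945 × 10⁶ m²) = 1.07×10^18 J.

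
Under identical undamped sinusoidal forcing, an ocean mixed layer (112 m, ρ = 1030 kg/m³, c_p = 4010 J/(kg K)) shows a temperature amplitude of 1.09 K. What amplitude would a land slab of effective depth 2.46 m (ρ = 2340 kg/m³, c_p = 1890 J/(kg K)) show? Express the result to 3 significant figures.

46.3 K

C_ocean = 4.63×10^8 J/(m²·K); C_land = 1.09×10^7 J/(m²·K).
A ∝ 1/C ⇒ A_land = A_ocean × C_ocean/C_land = 1.09 × 42.5 = 46.3 K.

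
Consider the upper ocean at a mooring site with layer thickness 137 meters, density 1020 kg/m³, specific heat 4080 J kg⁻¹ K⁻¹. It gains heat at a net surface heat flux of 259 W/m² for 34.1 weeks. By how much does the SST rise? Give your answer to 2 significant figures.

Areal heat capacity C = ρ c_p D = 1020 × 4080 × 137 = 5.70×10^8 J/(m²·K).
Net heat input Q = F Δt = 259 × (34.1 weeks × 6.048×10^5 s/week) = 5.34×10^9 J/m².
ΔT = Q / C = 5.34×10^9 / 5.70×10^8 = 9.37 K.

9.4 K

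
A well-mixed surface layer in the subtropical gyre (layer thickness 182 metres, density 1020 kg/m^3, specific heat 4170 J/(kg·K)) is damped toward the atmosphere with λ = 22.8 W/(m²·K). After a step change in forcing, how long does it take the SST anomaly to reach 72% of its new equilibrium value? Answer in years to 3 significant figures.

1.37 years

Areal heat capacity C = ρ c_p D = 1020 × 4170 × 182 = 7.74×10^8 J m⁻² K⁻¹.
τ = C / λ = 7.74×10^8 / 22.8 = 3.40×10^7 s.
Fraction reached: 1 − e^(−t/τ) = 0.72 ⇒ t = −τ ln(1 − 0.72) = τ × 1.27.
t = 4.32×10^7 s = 1.37 years.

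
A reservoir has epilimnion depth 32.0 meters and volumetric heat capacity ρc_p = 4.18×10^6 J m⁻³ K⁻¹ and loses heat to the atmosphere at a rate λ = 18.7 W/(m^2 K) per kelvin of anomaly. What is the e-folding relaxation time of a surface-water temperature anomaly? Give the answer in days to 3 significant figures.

82.8 days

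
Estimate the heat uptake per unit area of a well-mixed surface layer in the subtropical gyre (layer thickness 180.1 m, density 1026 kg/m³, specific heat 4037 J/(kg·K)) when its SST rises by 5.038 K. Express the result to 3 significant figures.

Areal heat capacity C = ρ c_p D = 1026 × 4037 × 180.1 = 7.46×10^8 J/(m^2 K).
ΔQ = C ΔT = 7.46×10^8 × 5.038 = 3.76×10^9 J/m².

3.76×10^9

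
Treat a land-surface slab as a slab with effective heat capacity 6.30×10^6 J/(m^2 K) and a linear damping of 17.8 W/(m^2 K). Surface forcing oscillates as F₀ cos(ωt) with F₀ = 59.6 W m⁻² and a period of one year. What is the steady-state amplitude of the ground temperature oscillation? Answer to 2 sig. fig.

3.3 K

Areal heat capacity C = 6.30×10^6 J/(m^2 K) (given).
Angular frequency ω = 2π / T = 2π / 3.15×10^7 s = 1.99×10^-7 s⁻¹.
√((Cω)² + λ²) = √((1.26)² + 17.8²) = 17.8 W/(m²·K).
Amplitude A = F₀ / √((Cω)²+λ²) = 59.6 / 17.8 = 3.34 K.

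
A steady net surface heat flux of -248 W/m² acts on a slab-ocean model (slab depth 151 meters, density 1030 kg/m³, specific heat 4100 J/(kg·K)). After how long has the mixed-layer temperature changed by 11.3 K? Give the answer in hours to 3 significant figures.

Areal heat capacity C = ρ c_p D = 1030 × 4100 × 151 = 6.38×10^8 J m⁻² K⁻¹.
Time required: Δt = C ΔT / F = 6.38×10^8 × -11.3 / -248 = 2.91×10^7 s.
In hours: 2.91×10^7 s / (3600 s/hour) = 8070 hours.

8070 hours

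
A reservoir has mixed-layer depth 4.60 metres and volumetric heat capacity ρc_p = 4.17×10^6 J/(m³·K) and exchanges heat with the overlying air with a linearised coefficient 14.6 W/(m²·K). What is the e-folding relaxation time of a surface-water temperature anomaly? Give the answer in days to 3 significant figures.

Areal heat capacity C = ρc_p × D = 4.17×10^6 × 4.60 = 1.92×10^7 J m⁻² K⁻¹.
Relaxation time τ = C / λ = 1.92×10^7 / 14.6 = 1.31×10^6 s.
In days: 1.31×10^6 s / (86400 s/day) = 15.2 days.

15.2 days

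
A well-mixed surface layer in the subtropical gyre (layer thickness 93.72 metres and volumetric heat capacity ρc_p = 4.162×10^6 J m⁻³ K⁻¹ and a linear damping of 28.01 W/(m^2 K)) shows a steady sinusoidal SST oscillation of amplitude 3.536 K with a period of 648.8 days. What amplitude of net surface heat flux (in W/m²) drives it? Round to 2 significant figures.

180

Areal heat capacity C = ρc_p × D = 4.162×10^6 × 93.72 = 3.90×10^8 J m⁻² K⁻¹.
ω = 2π / 5.61×10^7 s = 1.12×10^-7 s⁻¹.
√((Cω)² + λ²) = √((43.7)² + 28.01²) = 51.9 W/(m²·K).
F₀ = A × √((Cω)²+λ²) = 3.536 × 51.9 = 184 W/m².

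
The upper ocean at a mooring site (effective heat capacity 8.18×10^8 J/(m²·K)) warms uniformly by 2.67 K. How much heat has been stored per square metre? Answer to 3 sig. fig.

Areal heat capacity C = 8.18×10^8 J/(m²·K) (given).
ΔQ = C ΔT = 8.18×10^8 × 2.67 = 2.18×10^9 J/m².

2.18×10^9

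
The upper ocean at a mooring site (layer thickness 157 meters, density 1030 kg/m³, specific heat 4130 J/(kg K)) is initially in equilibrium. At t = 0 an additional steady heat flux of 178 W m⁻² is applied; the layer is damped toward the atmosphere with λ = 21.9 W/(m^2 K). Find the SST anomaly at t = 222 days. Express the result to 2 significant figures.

3.8 K

Areal heat capacity C = ρ c_p D = 1030 × 4130 × 157 = 6.68×10^8 J/(m^2 K).
τ = C / λ = 6.68×10^8 / 21.9 = 3.05×10^7 s.
Equilibrium anomaly ΔT_eq = F / λ = 178 / 21.9 = 8.13 K.
t = 222 days = 1.92×10^7 s, so t/τ = 0.629.
ΔT(t) = ΔT_eq (1 − e^(−t/τ)) = 8.13 × (1 − e^−0.629) = 3.79 K.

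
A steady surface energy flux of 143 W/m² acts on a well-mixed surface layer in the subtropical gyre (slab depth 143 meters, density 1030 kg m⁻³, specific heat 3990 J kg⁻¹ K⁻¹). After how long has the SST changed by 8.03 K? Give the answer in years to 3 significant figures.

1.05 years

Areal heat capacity C = ρ c_p D = 1030 × 3990 × 143 = 5.88×10^8 J m⁻² K⁻¹.
Time required: Δt = C ΔT / F = 5.88×10^8 × 8.03 / 143 = 3.30×10^7 s.
In years: 3.30×10^7 s / (3.156×10^7 s/year) = 1.05 years.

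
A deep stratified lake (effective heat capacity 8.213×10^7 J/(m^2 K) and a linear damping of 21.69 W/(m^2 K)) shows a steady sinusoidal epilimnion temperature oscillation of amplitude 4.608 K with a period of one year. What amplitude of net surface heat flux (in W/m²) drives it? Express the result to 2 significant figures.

Areal heat capacity C = 8.213×10^7 J/(m^2 K) (given).
ω = 2π / 3.15×10^7 s = 1.99×10^-7 s⁻¹.
√((Cω)² + λ²) = √((16.4)² + 21.69²) = 27.2 W/(m²·K).
F₀ = A × √((Cω)²+λ²) = 4.608 × 27.2 = 125 W/m².

130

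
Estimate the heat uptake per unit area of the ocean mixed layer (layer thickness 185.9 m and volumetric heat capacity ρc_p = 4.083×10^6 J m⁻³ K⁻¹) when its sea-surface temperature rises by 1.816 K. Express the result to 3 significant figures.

Areal heat capacity C = ρc_p × D = 4.083×10^6 × 185.9 = 7.59×10^8 J/(m^2 K).
ΔQ = C ΔT = 7.59×10^8 × 1.816 = 1.38×10^9 J/m².

1.38×10^9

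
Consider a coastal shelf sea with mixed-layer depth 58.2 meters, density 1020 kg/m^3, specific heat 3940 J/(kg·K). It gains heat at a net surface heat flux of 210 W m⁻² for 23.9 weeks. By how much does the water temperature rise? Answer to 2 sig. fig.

Areal heat capacity C = ρ c_p D = 1020 × 3940 × 58.2 = 2.34×10^8 J m⁻² K⁻¹.
Net heat input Q = F Δt = 210 × (23.9 weeks × 6.048×10^5 s/week) = 3.04×10^9 J/m².
ΔT = Q / C = 3.04×10^9 / 2.34×10^8 = 13.0 K.

13 K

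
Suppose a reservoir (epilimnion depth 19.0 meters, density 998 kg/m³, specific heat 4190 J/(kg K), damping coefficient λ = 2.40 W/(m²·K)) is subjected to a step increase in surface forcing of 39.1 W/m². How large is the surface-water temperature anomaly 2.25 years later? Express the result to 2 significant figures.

14 K

Areal heat capacity C = ρ c_p D = 998 × 4190 × 19.0 = 7.95×10^7 J m⁻² K⁻¹.
τ = C / λ = 7.95×10^7 / 2.40 = 3.31×10^7 s.
Equilibrium anomaly ΔT_eq = F / λ = 39.1 / 2.40 = 16.3 K.
t = 2.25 years = 7.10×10^7 s, so t/τ = 2.14.
ΔT(t) = ΔT_eq (1 − e^(−t/τ)) = 16.3 × (1 − e^−2.14) = 14.4 K.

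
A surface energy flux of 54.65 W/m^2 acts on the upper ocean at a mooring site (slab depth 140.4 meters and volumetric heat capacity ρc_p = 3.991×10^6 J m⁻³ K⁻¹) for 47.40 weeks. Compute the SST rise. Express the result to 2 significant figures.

2.8 K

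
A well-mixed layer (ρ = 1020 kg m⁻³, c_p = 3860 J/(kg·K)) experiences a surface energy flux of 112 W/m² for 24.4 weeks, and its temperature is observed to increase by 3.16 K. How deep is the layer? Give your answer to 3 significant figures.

133 m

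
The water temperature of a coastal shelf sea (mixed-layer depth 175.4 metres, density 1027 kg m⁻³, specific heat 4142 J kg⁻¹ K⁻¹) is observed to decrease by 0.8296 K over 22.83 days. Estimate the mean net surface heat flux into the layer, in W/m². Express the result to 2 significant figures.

Areal heat capacity C = ρ c_p D = 1027 × 4142 × 175.4 = 7.46×10^8 J m⁻² K⁻¹.
Required heat per unit area: Q = C ΔT = 7.46×10^8 × -0.8296 = -6.19×10^8 J/m².
Flux F = Q / Δt = -6.19×10^8 / 1.97×10^6 s = -314 W/m².

-310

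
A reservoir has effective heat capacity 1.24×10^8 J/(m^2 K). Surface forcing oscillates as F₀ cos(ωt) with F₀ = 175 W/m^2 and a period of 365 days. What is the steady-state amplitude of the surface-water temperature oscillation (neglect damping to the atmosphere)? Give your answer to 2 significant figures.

Areal heat capacity C = 1.24×10^8 J/(m^2 K) (given).
Angular frequency ω = 2π / T = 2π / 3.15×10^7 s = 1.99×10^-7 s⁻¹.
Cω = 1.24×10^8 × 1.99×10^-7 = 24.7 W/(m²·K).
Amplitude A = F₀ / (Cω) = 175 / 24.7 = 7.08 K.

7.1 K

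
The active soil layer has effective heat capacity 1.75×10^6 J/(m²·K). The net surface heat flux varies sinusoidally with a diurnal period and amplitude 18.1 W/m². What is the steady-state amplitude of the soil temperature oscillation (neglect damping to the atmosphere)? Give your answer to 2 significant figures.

0.14 K

Areal heat capacity C = 1.75×10^6 J/(m²·K) (given).
Angular frequency ω = 2π / T = 2π / 86400 s = 7.27×10^-5 s⁻¹.
Cω = 1.75×10^6 × 7.27×10^-5 = 127 W/(m²·K).
Amplitude A = F₀ / (Cω) = 18.1 / 127 = 0.142 K.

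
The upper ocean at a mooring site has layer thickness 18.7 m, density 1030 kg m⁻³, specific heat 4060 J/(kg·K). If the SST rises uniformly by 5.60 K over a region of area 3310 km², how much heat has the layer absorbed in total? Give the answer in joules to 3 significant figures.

1.45×10^18 J

Areal heat capacity C = ρ c_p D = 1030 × 4060 × 18.7 = 7.82×10^7 J m⁻² K⁻¹.
Heat per unit area: q = C ΔT = 7.82×10^7 × 5.60 = 4.38×10^8 J/m².
Total heat: Q = q × A = 4.38×10^8 × (3310 × 10⁶ m²) = 1.45×10^18 J.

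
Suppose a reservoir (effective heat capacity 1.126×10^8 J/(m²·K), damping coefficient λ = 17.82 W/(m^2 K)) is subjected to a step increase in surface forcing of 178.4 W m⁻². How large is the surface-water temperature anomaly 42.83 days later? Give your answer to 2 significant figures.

4.4 K

Areal heat capacity C = 1.126×10^8 J/(m²·K) (given).
τ = C / λ = 1.13×10^8 / 17.82 = 6.32×10^6 s.
Equilibrium anomaly ΔT_eq = F / λ = 178.4 / 17.82 = 10.0 K.
t = 42.83 days = 3.70×10^6 s, so t/τ = 0.586.
ΔT(t) = ΔT_eq (1 − e^(−t/τ)) = 10.0 × (1 − e^−0.586) = 4.44 K.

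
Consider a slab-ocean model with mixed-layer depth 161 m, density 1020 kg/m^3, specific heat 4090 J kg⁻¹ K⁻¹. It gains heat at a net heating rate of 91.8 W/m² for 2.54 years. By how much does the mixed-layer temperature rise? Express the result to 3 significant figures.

Areal heat capacity C = ρ c_p D = 1020 × 4090 × 161 = 6.72×10^8 J/(m^2 K).
Net heat input Q = F Δt = 91.8 × (2.54 years × 3.156×10^7 s/year) = 7.36×10^9 J/m².
ΔT = Q / C = 7.36×10^9 / 6.72×10^8 = 11.0 K.

11.0 K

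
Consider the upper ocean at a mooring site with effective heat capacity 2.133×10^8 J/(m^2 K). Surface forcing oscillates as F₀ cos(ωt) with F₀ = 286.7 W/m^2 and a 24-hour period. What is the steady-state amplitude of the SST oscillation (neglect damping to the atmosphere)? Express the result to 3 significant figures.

0.0185 K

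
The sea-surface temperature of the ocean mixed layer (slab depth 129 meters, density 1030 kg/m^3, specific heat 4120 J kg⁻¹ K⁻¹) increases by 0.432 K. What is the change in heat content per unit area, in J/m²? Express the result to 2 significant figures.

2.4×10^8

Areal heat capacity C = ρ c_p D = 1030 × 4120 × 129 = 5.47×10^8 J/(m^2 K).
ΔQ = C ΔT = 5.47×10^8 × 0.432 = 2.36×10^8 J/m².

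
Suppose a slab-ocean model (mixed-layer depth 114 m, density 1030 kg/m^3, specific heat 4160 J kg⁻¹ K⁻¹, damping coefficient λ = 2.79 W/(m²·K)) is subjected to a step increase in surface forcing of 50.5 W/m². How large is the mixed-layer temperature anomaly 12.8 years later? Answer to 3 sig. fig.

Areal heat capacity C = ρ c_p D = 1030 × 4160 × 114 = 4.88×10^8 J m⁻² K⁻¹.
τ = C / λ = 4.88×10^8 / 2.79 = 1.75×10^8 s.
Equilibrium anomaly ΔT_eq = F / λ = 50.5 / 2.79 = 18.1 K.
t = 12.8 years = 4.04×10^8 s, so t/τ = 2.31.
ΔT(t) = ΔT_eq (1 − e^(−t/τ)) = 18.1 × (1 − e^−2.31) = 16.3 K.

16.3 K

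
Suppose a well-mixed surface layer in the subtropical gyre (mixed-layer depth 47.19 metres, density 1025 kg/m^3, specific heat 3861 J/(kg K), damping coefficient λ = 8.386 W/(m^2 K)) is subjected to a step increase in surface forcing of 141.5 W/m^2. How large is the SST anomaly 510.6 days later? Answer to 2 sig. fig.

15 K

Areal heat capacity C = ρ c_p D = 1025 × 3861 × 47.19 = 1.87×10^8 J/(m²·K).
τ = C / λ = 1.87×10^8 / 8.386 = 2.23×10^7 s.
Equilibrium anomaly ΔT_eq = F / λ = 141.5 / 8.386 = 16.9 K.
t = 510.6 days = 4.41×10^7 s, so t/τ = 1.98.
ΔT(t) = ΔT_eq (1 − e^(−t/τ)) = 16.9 × (1 − e^−1.98) = 14.5 K.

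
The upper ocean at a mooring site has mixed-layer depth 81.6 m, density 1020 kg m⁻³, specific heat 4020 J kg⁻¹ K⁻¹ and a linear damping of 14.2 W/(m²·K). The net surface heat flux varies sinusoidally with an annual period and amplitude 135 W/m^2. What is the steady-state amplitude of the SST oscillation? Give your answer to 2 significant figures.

Areal heat capacity C = ρ c_p D = 1020 × 4020 × 81.6 = 3.35×10^8 J m⁻² K⁻¹.
Angular frequency ω = 2π / T = 2π / 3.15×10^7 s = 1.99×10^-7 s⁻¹.
√((Cω)² + λ²) = √((66.7)² + 14.2²) = 68.2 W/(m²·K).
Amplitude A = F₀ / √((Cω)²+λ²) = 135 / 68.2 = 1.98 K.

2.0 K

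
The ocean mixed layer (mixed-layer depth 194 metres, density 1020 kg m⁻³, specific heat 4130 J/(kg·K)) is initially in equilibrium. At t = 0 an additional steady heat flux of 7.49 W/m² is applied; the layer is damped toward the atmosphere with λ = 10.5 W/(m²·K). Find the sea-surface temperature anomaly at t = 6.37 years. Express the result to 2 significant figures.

0.66 K

Areal heat capacity C = ρ c_p D = 1020 × 4130 × 194 = 8.17×10^8 J/(m²·K).
τ = C / λ = 8.17×10^8 / 10.5 = 7.78×10^7 s.
Equilibrium anomaly ΔT_eq = F / λ = 7.49 / 10.5 = 0.713 K.
t = 6.37 years = 2.01×10^8 s, so t/τ = 2.58.
ΔT(t) = ΔT_eq (1 − e^(−t/τ)) = 0.713 × (1 − e^−2.58) = 0.659 K.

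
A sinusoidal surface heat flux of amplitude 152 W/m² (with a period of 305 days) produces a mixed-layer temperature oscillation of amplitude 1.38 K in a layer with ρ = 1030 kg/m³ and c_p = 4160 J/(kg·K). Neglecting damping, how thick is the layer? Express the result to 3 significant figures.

ω = 2π / 2.64×10^7 s = 2.38×10^-7 s⁻¹.
Required C = F₀ / (A ω) = 152 / (1.38 × 2.38×10^-7) = 4.62×10^8 J/(m²·K).
D = C / (ρ c_p) = 4.62×10^8 / (1030 × 4160) = 108 m.

108 m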